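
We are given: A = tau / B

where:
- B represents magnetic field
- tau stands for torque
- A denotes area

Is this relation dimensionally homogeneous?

No

B (magnetic field) has dimensions [I^-1 M T^-2].
tau (torque) has dimensions [L^2 M T^-2].
A (area) has dimensions [L^2].

Left side: [L^2]
Right side: [I L^2]

The two sides have different dimensions, so the equation is NOT dimensionally consistent.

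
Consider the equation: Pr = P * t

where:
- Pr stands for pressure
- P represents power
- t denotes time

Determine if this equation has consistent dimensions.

No

Pr (pressure) has dimensions [L^-1 M T^-2].
P (power) has dimensions [L^2 M T^-3].
t (time) has dimensions [T].

Left side: [L^-1 M T^-2]
Right side: [L^2 M T^-2]

The two sides have different dimensions, so the equation is NOT dimensionally consistent.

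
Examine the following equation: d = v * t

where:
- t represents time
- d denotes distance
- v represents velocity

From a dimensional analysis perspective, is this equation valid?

Yes

t (time) has dimensions [T].
d (distance) has dimensions [L].
v (velocity) has dimensions [L T^-1].

Left side: [L]
Right side: [L]

Both sides have the same dimensions, so the equation is dimensionally consistent.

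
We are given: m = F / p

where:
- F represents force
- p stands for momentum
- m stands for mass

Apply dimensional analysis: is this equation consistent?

No

F (force) has dimensions [L M T^-2].
p (momentum) has dimensions [L M T^-1].
m (mass) has dimensions [M].

Left side: [M]
Right side: [T^-1]

The two sides have different dimensions, so the equation is NOT dimensionally consistent.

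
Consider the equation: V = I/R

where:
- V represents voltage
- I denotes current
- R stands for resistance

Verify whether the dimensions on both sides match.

No

V (voltage) has dimensions [I^-1 L^2 M T^-3].
I (current) has dimensions [I].
R (resistance) has dimensions [I^-2 L^2 M T^-3].

Left side: [I^-1 L^2 M T^-3]
Right side: [I^3 L^-2 M^-1 T^3]

The two sides have different dimensions, so the equation is NOT dimensionally consistent.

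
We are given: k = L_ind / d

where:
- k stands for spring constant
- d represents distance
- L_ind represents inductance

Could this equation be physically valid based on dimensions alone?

No

k (spring constant) has dimensions [M T^-2].
d (distance) has dimensions [L].
L_ind (inductance) has dimensions [I^-2 L^2 M T^-2].

Left side: [M T^-2]
Right side: [I^-2 L M T^-2]

The two sides have different dimensions, so the equation is NOT dimensionally consistent.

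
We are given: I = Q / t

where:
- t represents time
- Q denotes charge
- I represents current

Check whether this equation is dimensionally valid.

Yes

t (time) has dimensions [T].
Q (charge) has dimensions [I T].
I (current) has dimensions [I].

Left side: [I]
Right side: [I]

Both sides have the same dimensions, so the equation is dimensionally consistent.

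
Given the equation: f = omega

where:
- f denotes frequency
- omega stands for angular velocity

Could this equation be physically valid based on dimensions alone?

Yes

f (frequency) has dimensions [T^-1].
omega (angular velocity) has dimensions [T^-1].

Left side: [T^-1]
Right side: [T^-1]

Both sides have the same dimensions, so the equation is dimensionally consistent.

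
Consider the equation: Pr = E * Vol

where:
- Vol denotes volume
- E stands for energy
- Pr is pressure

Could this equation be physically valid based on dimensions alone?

No

Vol (volume) has dimensions [L^3].
E (energy) has dimensions [L^2 M T^-2].
Pr (pressure) has dimensions [L^-1 M T^-2].

Left side: [L^-1 M T^-2]
Right side: [L^5 M T^-2]

The two sides have different dimensions, so the equation is NOT dimensionally consistent.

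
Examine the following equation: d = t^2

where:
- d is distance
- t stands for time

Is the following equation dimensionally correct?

No

d (distance) has dimensions [L].
t (time) has dimensions [T].

Left side: [L]
Right side: [T^2]

The two sides have different dimensions, so the equation is NOT dimensionally consistent.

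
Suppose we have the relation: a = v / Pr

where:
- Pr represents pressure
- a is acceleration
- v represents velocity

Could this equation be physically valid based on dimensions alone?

No

Pr (pressure) has dimensions [L^-1 M T^-2].
a (acceleration) has dimensions [L T^-2].
v (velocity) has dimensions [L T^-1].

Left side: [L T^-2]
Right side: [L^2 M^-1 T]

The two sides have different dimensions, so the equation is NOT dimensionally consistent.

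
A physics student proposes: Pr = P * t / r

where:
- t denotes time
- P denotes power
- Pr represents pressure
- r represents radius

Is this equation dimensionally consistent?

No

t (time) has dimensions [T].
P (power) has dimensions [L^2 M T^-3].
Pr (pressure) has dimensions [L^-1 M T^-2].
r (radius) has dimensions [L].

Left side: [L^-1 M T^-2]
Right side: [L M T^-2]

The two sides have different dimensions, so the equation is NOT dimensionally consistent.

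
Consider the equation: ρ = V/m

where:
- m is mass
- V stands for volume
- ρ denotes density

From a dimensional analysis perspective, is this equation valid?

No

m (mass) has dimensions [M].
V (volume) has dimensions [L^3].
ρ (density) has dimensions [L^-3 M].

Left side: [L^-3 M]
Right side: [L^3 M^-1]

The two sides have different dimensions, so the equation is NOT dimensionally consistent.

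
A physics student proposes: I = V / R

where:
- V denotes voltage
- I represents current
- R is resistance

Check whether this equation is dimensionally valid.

Yes

V (voltage) has dimensions [I^-1 L^2 M T^-3].
I (current) has dimensions [I].
R (resistance) has dimensions [I^-2 L^2 M T^-3].

Left side: [I]
Right side: [I]

Both sides have the same dimensions, so the equation is dimensionally consistent.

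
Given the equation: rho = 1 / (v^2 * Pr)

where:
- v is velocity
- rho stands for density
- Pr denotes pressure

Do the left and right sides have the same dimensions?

No

v (velocity) has dimensions [L T^-1].
rho (density) has dimensions [L^-3 M].
Pr (pressure) has dimensions [L^-1 M T^-2].

Left side: [L^-3 M]
Right side: [L^-1 M^-1 T^4]

The two sides have different dimensions, so the equation is NOT dimensionally consistent.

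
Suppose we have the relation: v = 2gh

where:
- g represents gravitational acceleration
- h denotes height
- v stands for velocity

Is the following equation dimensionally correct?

No

g (gravitational acceleration) has dimensions [L T^-2].
h (height) has dimensions [L].
v (velocity) has dimensions [L T^-1].

Left side: [L T^-1]
Right side: [L^2 T^-2]

The two sides have different dimensions, so the equation is NOT dimensionally consistent.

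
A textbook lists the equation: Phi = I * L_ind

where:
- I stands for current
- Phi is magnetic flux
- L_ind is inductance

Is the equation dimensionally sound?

Yes

I (current) has dimensions [I].
Phi (magnetic flux) has dimensions [I^-1 L^2 M T^-2].
L_ind (inductance) has dimensions [I^-2 L^2 M T^-2].

Left side: [I^-1 L^2 M T^-2]
Right side: [I^-1 L^2 M T^-2]

Both sides have the same dimensions, so the equation is dimensionally consistent.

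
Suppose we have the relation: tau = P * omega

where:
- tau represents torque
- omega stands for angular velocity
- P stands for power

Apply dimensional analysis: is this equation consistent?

No

tau (torque) has dimensions [L^2 M T^-2].
omega (angular velocity) has dimensions [T^-1].
P (power) has dimensions [L^2 M T^-3].

Left side: [L^2 M T^-2]
Right side: [L^2 M T^-4]

The two sides have different dimensions, so the equation is NOT dimensionally consistent.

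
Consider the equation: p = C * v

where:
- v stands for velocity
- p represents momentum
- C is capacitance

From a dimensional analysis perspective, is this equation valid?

No

v (velocity) has dimensions [L T^-1].
p (momentum) has dimensions [L M T^-1].
C (capacitance) has dimensions [I^2 L^-2 M^-1 T^4].

Left side: [L M T^-1]
Right side: [I^2 L^-1 M^-1 T^3]

The two sides have different dimensions, so the equation is NOT dimensionally consistent.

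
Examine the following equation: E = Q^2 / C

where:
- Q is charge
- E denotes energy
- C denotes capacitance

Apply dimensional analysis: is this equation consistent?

Yes

Q (charge) has dimensions [I T].
E (energy) has dimensions [L^2 M T^-2].
C (capacitance) has dimensions [I^2 L^-2 M^-1 T^4].

Left side: [L^2 M T^-2]
Right side: [L^2 M T^-2]

Both sides have the same dimensions, so the equation is dimensionally consistent.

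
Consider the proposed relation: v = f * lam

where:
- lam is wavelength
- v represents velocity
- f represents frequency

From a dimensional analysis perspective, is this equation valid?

Yes

lam (wavelength) has dimensions [L].
v (velocity) has dimensions [L T^-1].
f (frequency) has dimensions [T^-1].

Left side: [L T^-1]
Right side: [L T^-1]

Both sides have the same dimensions, so the equation is dimensionally consistent.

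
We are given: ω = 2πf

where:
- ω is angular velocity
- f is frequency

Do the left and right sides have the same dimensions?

Yes

ω (angular velocity) has dimensions [T^-1].
f (frequency) has dimensions [T^-1].

Left side: [T^-1]
Right side: [T^-1]

Both sides have the same dimensions, so the equation is dimensionally consistent.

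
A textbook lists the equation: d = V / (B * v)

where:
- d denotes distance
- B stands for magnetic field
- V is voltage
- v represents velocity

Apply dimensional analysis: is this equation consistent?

Yes

d (distance) has dimensions [L].
B (magnetic field) has dimensions [I^-1 M T^-2].
V (voltage) has dimensions [I^-1 L^2 M T^-3].
v (velocity) has dimensions [L T^-1].

Left side: [L]
Right side: [L]

Both sides have the same dimensions, so the equation is dimensionally consistent.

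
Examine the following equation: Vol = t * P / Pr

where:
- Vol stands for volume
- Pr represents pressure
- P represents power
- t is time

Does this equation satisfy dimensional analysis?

Yes

Vol (volume) has dimensions [L^3].
Pr (pressure) has dimensions [L^-1 M T^-2].
P (power) has dimensions [L^2 M T^-3].
t (time) has dimensions [T].

Left side: [L^3]
Right side: [L^3]

Both sides have the same dimensions, so the equation is dimensionally consistent.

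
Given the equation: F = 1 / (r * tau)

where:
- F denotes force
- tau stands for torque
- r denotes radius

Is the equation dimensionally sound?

No

F (force) has dimensions [L M T^-2].
tau (torque) has dimensions [L^2 M T^-2].
r (radius) has dimensions [L].

Left side: [L M T^-2]
Right side: [L^-3 M^-1 T^2]

The two sides have different dimensions, so the equation is NOT dimensionally consistent.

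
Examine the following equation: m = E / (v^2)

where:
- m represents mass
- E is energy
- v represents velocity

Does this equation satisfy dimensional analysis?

Yes

m (mass) has dimensions [M].
E (energy) has dimensions [L^2 M T^-2].
v (velocity) has dimensions [L T^-1].

Left side: [M]
Right side: [M]

Both sides have the same dimensions, so the equation is dimensionally consistent.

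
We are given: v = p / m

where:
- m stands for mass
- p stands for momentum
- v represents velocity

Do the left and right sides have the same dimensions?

Yes

m (mass) has dimensions [M].
p (momentum) has dimensions [L M T^-1].
v (velocity) has dimensions [L T^-1].

Left side: [L T^-1]
Right side: [L T^-1]

Both sides have the same dimensions, so the equation is dimensionally consistent.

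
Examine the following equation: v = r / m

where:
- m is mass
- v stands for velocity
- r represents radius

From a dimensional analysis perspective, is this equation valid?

No

m (mass) has dimensions [M].
v (velocity) has dimensions [L T^-1].
r (radius) has dimensions [L].

Left side: [L T^-1]
Right side: [L M^-1]

The two sides have different dimensions, so the equation is NOT dimensionally consistent.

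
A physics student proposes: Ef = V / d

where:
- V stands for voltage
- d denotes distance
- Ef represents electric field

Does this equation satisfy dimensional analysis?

Yes

V (voltage) has dimensions [I^-1 L^2 M T^-3].
d (distance) has dimensions [L].
Ef (electric field) has dimensions [I^-1 L M T^-3].

Left side: [I^-1 L M T^-3]
Right side: [I^-1 L M T^-3]

Both sides have the same dimensions, so the equation is dimensionally consistent.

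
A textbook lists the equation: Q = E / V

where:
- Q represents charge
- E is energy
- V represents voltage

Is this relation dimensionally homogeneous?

Yes

Q (charge) has dimensions [I T].
E (energy) has dimensions [L^2 M T^-2].
V (voltage) has dimensions [I^-1 L^2 M T^-3].

Left side: [I T]
Right side: [I T]

Both sides have the same dimensions, so the equation is dimensionally consistent.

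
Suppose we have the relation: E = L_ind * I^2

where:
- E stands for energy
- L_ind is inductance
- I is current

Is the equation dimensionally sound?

Yes

E (energy) has dimensions [L^2 M T^-2].
L_ind (inductance) has dimensions [I^-2 L^2 M T^-2].
I (current) has dimensions [I].

Left side: [L^2 M T^-2]
Right side: [L^2 M T^-2]

Both sides have the same dimensions, so the equation is dimensionally consistent.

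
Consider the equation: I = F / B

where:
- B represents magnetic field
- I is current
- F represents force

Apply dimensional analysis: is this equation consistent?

No

B (magnetic field) has dimensions [I^-1 M T^-2].
I (current) has dimensions [I].
F (force) has dimensions [L M T^-2].

Left side: [I]
Right side: [I L]

The two sides have different dimensions, so the equation is NOT dimensionally consistent.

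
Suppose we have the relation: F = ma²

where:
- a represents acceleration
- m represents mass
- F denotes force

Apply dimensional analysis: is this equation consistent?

No

a (acceleration) has dimensions [L T^-2].
m (mass) has dimensions [M].
F (force) has dimensions [L M T^-2].

Left side: [L M T^-2]
Right side: [L^2 M T^-4]

The two sides have different dimensions, so the equation is NOT dimensionally consistent.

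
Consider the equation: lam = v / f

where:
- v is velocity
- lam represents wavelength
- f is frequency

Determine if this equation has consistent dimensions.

Yes

v (velocity) has dimensions [L T^-1].
lam (wavelength) has dimensions [L].
f (frequency) has dimensions [T^-1].

Left side: [L]
Right side: [L]

Both sides have the same dimensions, so the equation is dimensionally consistent.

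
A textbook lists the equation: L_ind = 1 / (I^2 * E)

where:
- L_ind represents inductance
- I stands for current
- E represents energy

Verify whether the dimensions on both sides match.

No

L_ind (inductance) has dimensions [I^-2 L^2 M T^-2].
I (current) has dimensions [I].
E (energy) has dimensions [L^2 M T^-2].

Left side: [I^-2 L^2 M T^-2]
Right side: [I^-2 L^-2 M^-1 T^2]

The two sides have different dimensions, so the equation is NOT dimensionally consistent.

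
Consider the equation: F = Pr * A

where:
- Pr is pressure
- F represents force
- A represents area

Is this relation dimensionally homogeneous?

Yes

Pr (pressure) has dimensions [L^-1 M T^-2].
F (force) has dimensions [L M T^-2].
A (area) has dimensions [L^2].

Left side: [L M T^-2]
Right side: [L M T^-2]

Both sides have the same dimensions, so the equation is dimensionally consistent.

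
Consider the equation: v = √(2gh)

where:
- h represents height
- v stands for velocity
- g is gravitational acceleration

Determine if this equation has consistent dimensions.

Yes

h (height) has dimensions [L].
v (velocity) has dimensions [L T^-1].
g (gravitational acceleration) has dimensions [L T^-2].

Left side: [L T^-1]
Right side: [L T^-1]

Both sides have the same dimensions, so the equation is dimensionally consistent.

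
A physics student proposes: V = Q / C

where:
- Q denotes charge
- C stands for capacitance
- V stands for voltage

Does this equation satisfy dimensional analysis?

Yes

Q (charge) has dimensions [I T].
C (capacitance) has dimensions [I^2 L^-2 M^-1 T^4].
V (voltage) has dimensions [I^-1 L^2 M T^-3].

Left side: [I^-1 L^2 M T^-3]
Right side: [I^-1 L^2 M T^-3]

Both sides have the same dimensions, so the equation is dimensionally consistent.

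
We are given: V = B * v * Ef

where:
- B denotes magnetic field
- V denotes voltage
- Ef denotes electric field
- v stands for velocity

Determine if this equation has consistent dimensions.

No

B (magnetic field) has dimensions [I^-1 M T^-2].
V (voltage) has dimensions [I^-1 L^2 M T^-3].
Ef (electric field) has dimensions [I^-1 L M T^-3].
v (velocity) has dimensions [L T^-1].

Left side: [I^-1 L^2 M T^-3]
Right side: [I^-2 L^2 M^2 T^-6]

The two sides have different dimensions, so the equation is NOT dimensionally consistent.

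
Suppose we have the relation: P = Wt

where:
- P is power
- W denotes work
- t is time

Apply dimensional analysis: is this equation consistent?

No

P (power) has dimensions [L^2 M T^-3].
W (work) has dimensions [L^2 M T^-2].
t (time) has dimensions [T].

Left side: [L^2 M T^-3]
Right side: [L^2 M T^-1]

The two sides have different dimensions, so the equation is NOT dimensionally consistent.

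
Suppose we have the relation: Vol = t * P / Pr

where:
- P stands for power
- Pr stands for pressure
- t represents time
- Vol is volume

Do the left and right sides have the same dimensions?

Yes

P (power) has dimensions [L^2 M T^-3].
Pr (pressure) has dimensions [L^-1 M T^-2].
t (time) has dimensions [T].
Vol (volume) has dimensions [L^3].

Left side: [L^3]
Right side: [L^3]

Both sides have the same dimensions, so the equation is dimensionally consistent.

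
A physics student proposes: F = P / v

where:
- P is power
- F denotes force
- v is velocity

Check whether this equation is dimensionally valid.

Yes

P (power) has dimensions [L^2 M T^-3].
F (force) has dimensions [L M T^-2].
v (velocity) has dimensions [L T^-1].

Left side: [L M T^-2]
Right side: [L M T^-2]

Both sides have the same dimensions, so the equation is dimensionally consistent.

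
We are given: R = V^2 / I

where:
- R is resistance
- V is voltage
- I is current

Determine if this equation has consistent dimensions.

No

R (resistance) has dimensions [I^-2 L^2 M T^-3].
V (voltage) has dimensions [I^-1 L^2 M T^-3].
I (current) has dimensions [I].

Left side: [I^-2 L^2 M T^-3]
Right side: [I^-3 L^4 M^2 T^-6]

The two sides have different dimensions, so the equation is NOT dimensionally consistent.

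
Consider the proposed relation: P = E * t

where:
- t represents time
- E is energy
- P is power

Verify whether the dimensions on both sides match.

No

t (time) has dimensions [T].
E (energy) has dimensions [L^2 M T^-2].
P (power) has dimensions [L^2 M T^-3].

Left side: [L^2 M T^-3]
Right side: [L^2 M T^-1]

The two sides have different dimensions, so the equation is NOT dimensionally consistent.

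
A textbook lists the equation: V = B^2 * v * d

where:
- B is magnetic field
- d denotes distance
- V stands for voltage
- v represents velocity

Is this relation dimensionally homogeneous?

No

B (magnetic field) has dimensions [I^-1 M T^-2].
d (distance) has dimensions [L].
V (voltage) has dimensions [I^-1 L^2 M T^-3].
v (velocity) has dimensions [L T^-1].

Left side: [I^-1 L^2 M T^-3]
Right side: [I^-2 L^2 M^2 T^-5]

The two sides have different dimensions, so the equation is NOT dimensionally consistent.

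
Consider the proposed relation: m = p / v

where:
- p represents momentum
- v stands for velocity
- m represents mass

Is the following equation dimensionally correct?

Yes

p (momentum) has dimensions [L M T^-1].
v (velocity) has dimensions [L T^-1].
m (mass) has dimensions [M].

Left side: [M]
Right side: [M]

Both sides have the same dimensions, so the equation is dimensionally consistent.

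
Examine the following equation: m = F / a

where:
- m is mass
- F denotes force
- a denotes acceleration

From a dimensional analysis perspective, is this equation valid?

Yes

m (mass) has dimensions [M].
F (force) has dimensions [L M T^-2].
a (acceleration) has dimensions [L T^-2].

Left side: [M]
Right side: [M]

Both sides have the same dimensions, so the equation is dimensionally consistent.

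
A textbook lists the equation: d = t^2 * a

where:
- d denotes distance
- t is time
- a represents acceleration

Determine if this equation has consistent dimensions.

Yes

d (distance) has dimensions [L].
t (time) has dimensions [T].
a (acceleration) has dimensions [L T^-2].

Left side: [L]
Right side: [L]

Both sides have the same dimensions, so the equation is dimensionally consistent.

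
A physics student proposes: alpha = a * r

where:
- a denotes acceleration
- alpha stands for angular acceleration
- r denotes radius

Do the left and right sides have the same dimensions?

No

a (acceleration) has dimensions [L T^-2].
alpha (angular acceleration) has dimensions [T^-2].
r (radius) has dimensions [L].

Left side: [T^-2]
Right side: [L^2 T^-2]

The two sides have different dimensions, so the equation is NOT dimensionally consistent.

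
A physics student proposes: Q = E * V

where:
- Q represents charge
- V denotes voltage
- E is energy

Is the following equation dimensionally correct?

No

Q (charge) has dimensions [I T].
V (voltage) has dimensions [I^-1 L^2 M T^-3].
E (energy) has dimensions [L^2 M T^-2].

Left side: [I T]
Right side: [I^-1 L^4 M^2 T^-5]

The two sides have different dimensions, so the equation is NOT dimensionally consistent.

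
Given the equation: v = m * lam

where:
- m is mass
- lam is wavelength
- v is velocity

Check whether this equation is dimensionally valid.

No

m (mass) has dimensions [M].
lam (wavelength) has dimensions [L].
v (velocity) has dimensions [L T^-1].

Left side: [L T^-1]
Right side: [L M]

The two sides have different dimensions, so the equation is NOT dimensionally consistent.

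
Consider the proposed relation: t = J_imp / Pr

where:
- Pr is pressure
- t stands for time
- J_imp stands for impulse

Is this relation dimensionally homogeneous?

No

Pr (pressure) has dimensions [L^-1 M T^-2].
t (time) has dimensions [T].
J_imp (impulse) has dimensions [L M T^-1].

Left side: [T]
Right side: [L^2 T]

The two sides have different dimensions, so the equation is NOT dimensionally consistent.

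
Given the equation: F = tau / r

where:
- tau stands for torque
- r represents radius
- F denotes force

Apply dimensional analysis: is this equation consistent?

Yes

tau (torque) has dimensions [L^2 M T^-2].
r (radius) has dimensions [L].
F (force) has dimensions [L M T^-2].

Left side: [L M T^-2]
Right side: [L M T^-2]

Both sides have the same dimensions, so the equation is dimensionally consistent.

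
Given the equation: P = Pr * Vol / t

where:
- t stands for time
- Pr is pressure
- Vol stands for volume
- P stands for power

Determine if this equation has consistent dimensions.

Yes

t (time) has dimensions [T].
Pr (pressure) has dimensions [L^-1 M T^-2].
Vol (volume) has dimensions [L^3].
P (power) has dimensions [L^2 M T^-3].

Left side: [L^2 M T^-3]
Right side: [L^2 M T^-3]

Both sides have the same dimensions, so the equation is dimensionally consistent.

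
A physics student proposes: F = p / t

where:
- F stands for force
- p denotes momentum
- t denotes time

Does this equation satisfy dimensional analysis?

Yes

F (force) has dimensions [L M T^-2].
p (momentum) has dimensions [L M T^-1].
t (time) has dimensions [T].

Left side: [L M T^-2]
Right side: [L M T^-2]

Both sides have the same dimensions, so the equation is dimensionally consistent.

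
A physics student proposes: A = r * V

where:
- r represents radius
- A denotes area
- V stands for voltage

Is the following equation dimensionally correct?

No

r (radius) has dimensions [L].
A (area) has dimensions [L^2].
V (voltage) has dimensions [I^-1 L^2 M T^-3].

Left side: [L^2]
Right side: [I^-1 L^3 M T^-3]

The two sides have different dimensions, so the equation is NOT dimensionally consistent.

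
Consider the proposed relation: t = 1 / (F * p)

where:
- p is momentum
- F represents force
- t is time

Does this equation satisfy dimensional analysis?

No

p (momentum) has dimensions [L M T^-1].
F (force) has dimensions [L M T^-2].
t (time) has dimensions [T].

Left side: [T]
Right side: [L^-2 M^-2 T^3]

The two sides have different dimensions, so the equation is NOT dimensionally consistent.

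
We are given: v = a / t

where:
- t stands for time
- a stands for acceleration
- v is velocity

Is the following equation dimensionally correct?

No

t (time) has dimensions [T].
a (acceleration) has dimensions [L T^-2].
v (velocity) has dimensions [L T^-1].

Left side: [L T^-1]
Right side: [L T^-3]

The two sides have different dimensions, so the equation is NOT dimensionally consistent.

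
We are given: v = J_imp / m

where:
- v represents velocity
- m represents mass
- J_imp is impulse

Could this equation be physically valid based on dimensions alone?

Yes

v (velocity) has dimensions [L T^-1].
m (mass) has dimensions [M].
J_imp (impulse) has dimensions [L M T^-1].

Left side: [L T^-1]
Right side: [L T^-1]

Both sides have the same dimensions, so the equation is dimensionally consistent.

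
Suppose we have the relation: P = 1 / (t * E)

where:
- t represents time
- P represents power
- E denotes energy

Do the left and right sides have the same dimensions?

No

t (time) has dimensions [T].
P (power) has dimensions [L^2 M T^-3].
E (energy) has dimensions [L^2 M T^-2].

Left side: [L^2 M T^-3]
Right side: [L^-2 M^-1 T]

The two sides have different dimensions, so the equation is NOT dimensionally consistent.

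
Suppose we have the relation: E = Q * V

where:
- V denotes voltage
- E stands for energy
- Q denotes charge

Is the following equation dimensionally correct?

Yes

V (voltage) has dimensions [I^-1 L^2 M T^-3].
E (energy) has dimensions [L^2 M T^-2].
Q (charge) has dimensions [I T].

Left side: [L^2 M T^-2]
Right side: [L^2 M T^-2]

Both sides have the same dimensions, so the equation is dimensionally consistent.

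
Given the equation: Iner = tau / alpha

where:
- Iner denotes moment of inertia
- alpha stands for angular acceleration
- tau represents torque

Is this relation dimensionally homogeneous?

Yes

Iner (moment of inertia) has dimensions [L^2 M].
alpha (angular acceleration) has dimensions [T^-2].
tau (torque) has dimensions [L^2 M T^-2].

Left side: [L^2 M]
Right side: [L^2 M]

Both sides have the same dimensions, so the equation is dimensionally consistent.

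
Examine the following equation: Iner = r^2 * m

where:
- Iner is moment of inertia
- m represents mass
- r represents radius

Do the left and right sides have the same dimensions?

Yes

Iner (moment of inertia) has dimensions [L^2 M].
m (mass) has dimensions [M].
r (radius) has dimensions [L].

Left side: [L^2 M]
Right side: [L^2 M]

Both sides have the same dimensions, so the equation is dimensionally consistent.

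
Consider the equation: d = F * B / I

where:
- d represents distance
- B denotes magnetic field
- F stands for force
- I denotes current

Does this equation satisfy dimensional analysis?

No

d (distance) has dimensions [L].
B (magnetic field) has dimensions [I^-1 M T^-2].
F (force) has dimensions [L M T^-2].
I (current) has dimensions [I].

Left side: [L]
Right side: [I^-2 L M^2 T^-4]

The two sides have different dimensions, so the equation is NOT dimensionally consistent.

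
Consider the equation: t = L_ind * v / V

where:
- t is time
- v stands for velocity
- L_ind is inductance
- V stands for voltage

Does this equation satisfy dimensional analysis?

No

t (time) has dimensions [T].
v (velocity) has dimensions [L T^-1].
L_ind (inductance) has dimensions [I^-2 L^2 M T^-2].
V (voltage) has dimensions [I^-1 L^2 M T^-3].

Left side: [T]
Right side: [I^-1 L]

The two sides have different dimensions, so the equation is NOT dimensionally consistent.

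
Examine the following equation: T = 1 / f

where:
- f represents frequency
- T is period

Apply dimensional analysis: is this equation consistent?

Yes

f (frequency) has dimensions [T^-1].
T (period) has dimensions [T].

Left side: [T]
Right side: [T]

Both sides have the same dimensions, so the equation is dimensionally consistent.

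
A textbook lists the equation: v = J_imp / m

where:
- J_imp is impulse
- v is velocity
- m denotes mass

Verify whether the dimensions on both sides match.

Yes

J_imp (impulse) has dimensions [L M T^-1].
v (velocity) has dimensions [L T^-1].
m (mass) has dimensions [M].

Left side: [L T^-1]
Right side: [L T^-1]

Both sides have the same dimensions, so the equation is dimensionally consistent.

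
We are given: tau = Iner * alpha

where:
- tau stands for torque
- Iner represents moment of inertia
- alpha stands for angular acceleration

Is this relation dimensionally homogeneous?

Yes

tau (torque) has dimensions [L^2 M T^-2].
Iner (moment of inertia) has dimensions [L^2 M].
alpha (angular acceleration) has dimensions [T^-2].

Left side: [L^2 M T^-2]
Right side: [L^2 M T^-2]

Both sides have the same dimensions, so the equation is dimensionally consistent.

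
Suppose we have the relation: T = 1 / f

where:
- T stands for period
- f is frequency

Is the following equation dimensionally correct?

Yes

T (period) has dimensions [T].
f (frequency) has dimensions [T^-1].

Left side: [T]
Right side: [T]

Both sides have the same dimensions, so the equation is dimensionally consistent.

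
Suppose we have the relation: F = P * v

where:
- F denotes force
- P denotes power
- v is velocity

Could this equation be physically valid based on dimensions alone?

No

F (force) has dimensions [L M T^-2].
P (power) has dimensions [L^2 M T^-3].
v (velocity) has dimensions [L T^-1].

Left side: [L M T^-2]
Right side: [L^3 M T^-4]

The two sides have different dimensions, so the equation is NOT dimensionally consistent.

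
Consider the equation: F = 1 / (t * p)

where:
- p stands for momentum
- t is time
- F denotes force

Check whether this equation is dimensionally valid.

No

p (momentum) has dimensions [L M T^-1].
t (time) has dimensions [T].
F (force) has dimensions [L M T^-2].

Left side: [L M T^-2]
Right side: [L^-1 M^-1]

The two sides have different dimensions, so the equation is NOT dimensionally consistent.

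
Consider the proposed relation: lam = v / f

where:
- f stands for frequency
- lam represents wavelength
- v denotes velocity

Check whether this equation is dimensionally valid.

Yes

f (frequency) has dimensions [T^-1].
lam (wavelength) has dimensions [L].
v (velocity) has dimensions [L T^-1].

Left side: [L]
Right side: [L]

Both sides have the same dimensions, so the equation is dimensionally consistent.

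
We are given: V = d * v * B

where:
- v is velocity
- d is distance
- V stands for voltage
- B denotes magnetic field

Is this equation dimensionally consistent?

Yes

v (velocity) has dimensions [L T^-1].
d (distance) has dimensions [L].
V (voltage) has dimensions [I^-1 L^2 M T^-3].
B (magnetic field) has dimensions [I^-1 M T^-2].

Left side: [I^-1 L^2 M T^-3]
Right side: [I^-1 L^2 M T^-3]

Both sides have the same dimensions, so the equation is dimensionally consistent.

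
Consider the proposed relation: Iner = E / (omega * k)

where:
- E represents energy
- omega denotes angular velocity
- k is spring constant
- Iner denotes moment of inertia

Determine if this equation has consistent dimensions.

No

E (energy) has dimensions [L^2 M T^-2].
omega (angular velocity) has dimensions [T^-1].
k (spring constant) has dimensions [M T^-2].
Iner (moment of inertia) has dimensions [L^2 M].

Left side: [L^2 M]
Right side: [L^2 T]

The two sides have different dimensions, so the equation is NOT dimensionally consistent.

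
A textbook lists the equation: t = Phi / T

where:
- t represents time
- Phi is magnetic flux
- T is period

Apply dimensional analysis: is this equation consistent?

No

t (time) has dimensions [T].
Phi (magnetic flux) has dimensions [I^-1 L^2 M T^-2].
T (period) has dimensions [T].

Left side: [T]
Right side: [I^-1 L^2 M T^-3]

The two sides have different dimensions, so the equation is NOT dimensionally consistent.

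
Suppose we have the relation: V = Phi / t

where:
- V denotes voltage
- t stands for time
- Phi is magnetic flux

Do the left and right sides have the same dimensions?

Yes

V (voltage) has dimensions [I^-1 L^2 M T^-3].
t (time) has dimensions [T].
Phi (magnetic flux) has dimensions [I^-1 L^2 M T^-2].

Left side: [I^-1 L^2 M T^-3]
Right side: [I^-1 L^2 M T^-3]

Both sides have the same dimensions, so the equation is dimensionally consistent.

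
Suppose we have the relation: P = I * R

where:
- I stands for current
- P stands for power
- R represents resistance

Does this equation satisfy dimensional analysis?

No

I (current) has dimensions [I].
P (power) has dimensions [L^2 M T^-3].
R (resistance) has dimensions [I^-2 L^2 M T^-3].

Left side: [L^2 M T^-3]
Right side: [I^-1 L^2 M T^-3]

The two sides have different dimensions, so the equation is NOT dimensionally consistent.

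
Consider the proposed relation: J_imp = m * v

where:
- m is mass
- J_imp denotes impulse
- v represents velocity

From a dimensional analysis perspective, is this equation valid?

Yes

m (mass) has dimensions [M].
J_imp (impulse) has dimensions [L M T^-1].
v (velocity) has dimensions [L T^-1].

Left side: [L M T^-1]
Right side: [L M T^-1]

Both sides have the same dimensions, so the equation is dimensionally consistent.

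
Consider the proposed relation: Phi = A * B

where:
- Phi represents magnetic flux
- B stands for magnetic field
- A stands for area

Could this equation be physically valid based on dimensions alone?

Yes

Phi (magnetic flux) has dimensions [I^-1 L^2 M T^-2].
B (magnetic field) has dimensions [I^-1 M T^-2].
A (area) has dimensions [L^2].

Left side: [I^-1 L^2 M T^-2]
Right side: [I^-1 L^2 M T^-2]

Both sides have the same dimensions, so the equation is dimensionally consistent.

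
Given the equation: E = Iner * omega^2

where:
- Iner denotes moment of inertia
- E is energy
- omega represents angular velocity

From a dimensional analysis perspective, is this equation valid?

Yes

Iner (moment of inertia) has dimensions [L^2 M].
E (energy) has dimensions [L^2 M T^-2].
omega (angular velocity) has dimensions [T^-1].

Left side: [L^2 M T^-2]
Right side: [L^2 M T^-2]

Both sides have the same dimensions, so the equation is dimensionally consistent.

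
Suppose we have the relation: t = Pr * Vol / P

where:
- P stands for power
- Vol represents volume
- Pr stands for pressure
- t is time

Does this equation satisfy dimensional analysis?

Yes

P (power) has dimensions [L^2 M T^-3].
Vol (volume) has dimensions [L^3].
Pr (pressure) has dimensions [L^-1 M T^-2].
t (time) has dimensions [T].

Left side: [T]
Right side: [T]

Both sides have the same dimensions, so the equation is dimensionally consistent.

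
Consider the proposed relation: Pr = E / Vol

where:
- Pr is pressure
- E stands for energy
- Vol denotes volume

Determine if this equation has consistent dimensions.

Yes

Pr (pressure) has dimensions [L^-1 M T^-2].
E (energy) has dimensions [L^2 M T^-2].
Vol (volume) has dimensions [L^3].

Left side: [L^-1 M T^-2]
Right side: [L^-1 M T^-2]

Both sides have the same dimensions, so the equation is dimensionally consistent.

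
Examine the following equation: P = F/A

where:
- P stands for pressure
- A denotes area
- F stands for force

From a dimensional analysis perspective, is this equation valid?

Yes

P (pressure) has dimensions [L^-1 M T^-2].
A (area) has dimensions [L^2].
F (force) has dimensions [L M T^-2].

Left side: [L^-1 M T^-2]
Right side: [L^-1 M T^-2]

Both sides have the same dimensions, so the equation is dimensionally consistent.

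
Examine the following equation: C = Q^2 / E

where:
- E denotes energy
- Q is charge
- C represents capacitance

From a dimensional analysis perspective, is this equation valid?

Yes

E (energy) has dimensions [L^2 M T^-2].
Q (charge) has dimensions [I T].
C (capacitance) has dimensions [I^2 L^-2 M^-1 T^4].

Left side: [I^2 L^-2 M^-1 T^4]
Right side: [I^2 L^-2 M^-1 T^4]

Both sides have the same dimensions, so the equation is dimensionally consistent.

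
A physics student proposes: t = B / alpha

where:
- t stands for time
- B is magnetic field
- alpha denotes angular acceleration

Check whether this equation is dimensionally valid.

No

t (time) has dimensions [T].
B (magnetic field) has dimensions [I^-1 M T^-2].
alpha (angular acceleration) has dimensions [T^-2].

Left side: [T]
Right side: [I^-1 M]

The two sides have different dimensions, so the equation is NOT dimensionally consistent.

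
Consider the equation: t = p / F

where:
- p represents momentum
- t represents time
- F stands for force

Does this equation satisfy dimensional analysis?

Yes

p (momentum) has dimensions [L M T^-1].
t (time) has dimensions [T].
F (force) has dimensions [L M T^-2].

Left side: [T]
Right side: [T]

Both sides have the same dimensions, so the equation is dimensionally consistent.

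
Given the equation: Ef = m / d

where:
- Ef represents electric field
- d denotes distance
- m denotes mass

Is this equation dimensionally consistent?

No

Ef (electric field) has dimensions [I^-1 L M T^-3].
d (distance) has dimensions [L].
m (mass) has dimensions [M].

Left side: [I^-1 L M T^-3]
Right side: [L^-1 M]

The two sides have different dimensions, so the equation is NOT dimensionally consistent.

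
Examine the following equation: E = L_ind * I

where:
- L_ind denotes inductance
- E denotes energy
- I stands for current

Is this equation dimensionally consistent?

No

L_ind (inductance) has dimensions [I^-2 L^2 M T^-2].
E (energy) has dimensions [L^2 M T^-2].
I (current) has dimensions [I].

Left side: [L^2 M T^-2]
Right side: [I^-1 L^2 M T^-2]

The two sides have different dimensions, so the equation is NOT dimensionally consistent.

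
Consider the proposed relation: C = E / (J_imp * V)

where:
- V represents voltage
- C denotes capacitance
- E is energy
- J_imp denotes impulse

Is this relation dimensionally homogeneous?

No

V (voltage) has dimensions [I^-1 L^2 M T^-3].
C (capacitance) has dimensions [I^2 L^-2 M^-1 T^4].
E (energy) has dimensions [L^2 M T^-2].
J_imp (impulse) has dimensions [L M T^-1].

Left side: [I^2 L^-2 M^-1 T^4]
Right side: [I L^-1 M^-1 T^2]

The two sides have different dimensions, so the equation is NOT dimensionally consistent.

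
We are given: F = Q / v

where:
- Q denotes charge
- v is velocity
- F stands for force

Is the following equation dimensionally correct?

No

Q (charge) has dimensions [I T].
v (velocity) has dimensions [L T^-1].
F (force) has dimensions [L M T^-2].

Left side: [L M T^-2]
Right side: [I L^-1 T^2]

The two sides have different dimensions, so the equation is NOT dimensionally consistent.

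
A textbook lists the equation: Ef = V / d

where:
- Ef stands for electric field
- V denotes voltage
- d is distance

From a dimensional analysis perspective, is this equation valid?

Yes

Ef (electric field) has dimensions [I^-1 L M T^-3].
V (voltage) has dimensions [I^-1 L^2 M T^-3].
d (distance) has dimensions [L].

Left side: [I^-1 L M T^-3]
Right side: [I^-1 L M T^-3]

Both sides have the same dimensions, so the equation is dimensionally consistent.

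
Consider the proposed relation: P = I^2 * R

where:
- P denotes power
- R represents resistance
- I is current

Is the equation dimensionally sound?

Yes

P (power) has dimensions [L^2 M T^-3].
R (resistance) has dimensions [I^-2 L^2 M T^-3].
I (current) has dimensions [I].

Left side: [L^2 M T^-3]
Right side: [L^2 M T^-3]

Both sides have the same dimensions, so the equation is dimensionally consistent.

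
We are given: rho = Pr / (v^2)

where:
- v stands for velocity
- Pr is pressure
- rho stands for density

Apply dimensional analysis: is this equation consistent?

Yes

v (velocity) has dimensions [L T^-1].
Pr (pressure) has dimensions [L^-1 M T^-2].
rho (density) has dimensions [L^-3 M].

Left side: [L^-3 M]
Right side: [L^-3 M]

Both sides have the same dimensions, so the equation is dimensionally consistent.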